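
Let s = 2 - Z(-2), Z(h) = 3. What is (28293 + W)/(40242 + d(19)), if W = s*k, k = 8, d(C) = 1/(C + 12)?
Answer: 876835/1247503 ≈ 0.70287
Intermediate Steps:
d(C) = 1/(12 + C)
s = -1 (s = 2 - 1*3 = 2 - 3 = -1)
W = -8 (W = -1*8 = -8)
(28293 + W)/(40242 + d(19)) = (28293 - 8)/(40242 + 1/(12 + 19)) = 28285/(40242 + 1/31) = 28285/(1247503/31) = 28285*(31/1247503) = 876835/1247503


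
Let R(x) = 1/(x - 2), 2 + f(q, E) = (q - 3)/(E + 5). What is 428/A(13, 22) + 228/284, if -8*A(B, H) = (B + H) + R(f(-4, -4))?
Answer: -82883/852 ≈ -97.281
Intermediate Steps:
f(q, E) = -2 + (-3 + q)/(5 + E) (f(q, E) = -2 + (q - 3)/(E + 5) = -2 + (-3 + q)/(5 + E))
R(x) = 1/(-2 + x)
A(B, H) = 1/88 - B/8 - H/8 (A(B, H) = -((B + H) + 1/(-2 + (-13 - 4 - 2*(-4))/(5 - 4)))/8 = -((B + H) + 1/(-2 + (-13 - 4 + 8)/1))/8 = -((B + H) + 1/(-2 + 1*(-9)))/8 = -((B + H) + 1/(-2 - 9))/8 = -((B + H) + 1/(-11))/8 = -((B + H) - 1/11)/8 = -(-1/11 + B + H)/8 = 1/88 - B/8 - H/8)
428/A(13, 22) + 228/284 = 428/(1/88 - 1/8*13 - 1/8*22) + 228/284 = 428/(1/88 - 13/8 - 11/4) + 228*(1/284) = 428/(-48/11) + 57/71 = 428*(-11/48) + 57/71 = -1177/12 + 57/71 = -82883/852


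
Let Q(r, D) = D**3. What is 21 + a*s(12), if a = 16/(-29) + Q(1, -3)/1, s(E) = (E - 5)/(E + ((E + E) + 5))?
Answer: 19376/1189 ≈ 16.296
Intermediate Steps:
s(E) = (-5 + E)/(5 + 3*E) (s(E) = (-5 + E)/(E + (2*E + 5)) = (-5 + E)/(E + (5 + 2*E)) = (-5 + E)/(5 + 3*E))
a = -799/29 (a = 16/(-29) + (-3)**3/1 = 16*(-1/29) - 27*1 = -16/29 - 27 = -799/29 ≈ -27.552)
21 + a*s(12) = 21 - 799*(-5 + 12)/(29*(5 + 3*12)) = 21 - 799*7/(29*(5 + 36)) = 21 - 799*7/(29*41) = 21 - 799*7/1189 = 21 - 799/29*7/41 = 21 - 5593/1189 = 19376/1189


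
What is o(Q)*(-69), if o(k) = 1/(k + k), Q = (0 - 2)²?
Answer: -69/8 ≈ -8.6250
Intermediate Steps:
Q = 4 (Q = (-2)² = 4)
o(k) = 1/(2*k)
o(Q)*(-69) = ((½)/4)*(-69) = ((½)*(¼))*(-69) = (⅛)*(-69) = -69/8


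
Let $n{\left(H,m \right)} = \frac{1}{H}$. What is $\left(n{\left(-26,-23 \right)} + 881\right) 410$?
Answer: $\frac{4695525}{13} \approx 3.6119 \cdot 10^{5}$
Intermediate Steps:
$\left(n{\left(-26,-23 \right)} + 881\right) 410 = \left(\frac{1}{-26} + 881\right) 410 = \left(- \frac{1}{26} + 881\right) 410 = \frac{22905}{26} \cdot 410 = \frac{4695525}{13}$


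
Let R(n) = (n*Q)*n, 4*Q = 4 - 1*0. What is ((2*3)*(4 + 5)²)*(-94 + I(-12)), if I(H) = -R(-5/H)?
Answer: -366147/8 ≈ -45768.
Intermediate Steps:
Q = 1 (Q = (4 - 1*0)/4 = (4 + 0)/4 = (¼)*4 = 1)
R(n) = n² (R(n) = (n*1)*n = n*n = n²)
I(H) = -25/H² (I(H) = -(-5/H)² = -25/H²)
((2*3)*(4 + 5)²)*(-94 + I(-12)) = ((2*3)*(4 + 5)²)*(-94 - 25/(-12)²) = (6*9²)*(-94 - 25*1/144) = (6*81)*(-94 - 25/144) = 486*(-13561/144) = -366147/8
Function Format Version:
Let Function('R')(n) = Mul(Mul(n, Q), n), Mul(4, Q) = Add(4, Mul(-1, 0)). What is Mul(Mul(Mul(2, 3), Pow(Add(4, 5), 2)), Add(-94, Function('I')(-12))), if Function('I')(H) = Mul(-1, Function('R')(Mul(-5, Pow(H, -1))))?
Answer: Rational(-366147, 8) ≈ -45768.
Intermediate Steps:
Q = 1 (Q = Mul(Rational(1, 4), Add(4, Mul(-1, 0))) = Mul(Rational(1, 4), Add(4, 0)) = Mul(Rational(1, 4), 4) = 1)
Function('R')(n) = Pow(n, 2) (Function('R')(n) = Mul(Mul(n, 1), n) = Mul(n, n) = Pow(n, 2))
Function('I')(H) = Mul(-25, Pow(H, -2)) (Function('I')(H) = Mul(-1, Pow(Mul(-5, Pow(H, -1)), 2)) = Mul(-1, Mul(25, Pow(H, -2))) = Mul(-25, Pow(H, -2)))
Mul(Mul(Mul(2, 3), Pow(Add(4, 5), 2)), Add(-94, Function('I')(-12))) = Mul(Mul(Mul(2, 3), Pow(Add(4, 5), 2)), Add(-94, Mul(-25, Pow(-12, -2)))) = Mul(Mul(6, Pow(9, 2)), Add(-94, Mul(-25, Rational(1, 144)))) = Mul(Mul(6, 81), Add(-94, Rational(-25, 144))) = Mul(486, Rational(-13561, 144)) = Rational(-366147, 8)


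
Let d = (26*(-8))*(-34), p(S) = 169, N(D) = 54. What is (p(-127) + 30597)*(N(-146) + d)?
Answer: 219238516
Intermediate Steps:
d = 7072 (d = -208*(-34) = 7072)
(p(-127) + 30597)*(N(-146) + d) = (169 + 30597)*(54 + 7072) = 30766*7126 = 219238516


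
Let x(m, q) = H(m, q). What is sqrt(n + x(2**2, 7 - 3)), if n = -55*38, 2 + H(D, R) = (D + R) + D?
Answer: 4*I*sqrt(130) ≈ 45.607*I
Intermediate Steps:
H(D, R) = -2 + R + 2*D (H(D, R) = -2 + ((D + R) + D) = -2 + (R + 2*D) = -2 + R + 2*D)
n = -2090
x(m, q) = -2 + q + 2*m
sqrt(n + x(2**2, 7 - 3)) = sqrt(-2090 + (-2 + (7 - 3) + 2*2**2)) = sqrt(-2090 + (-2 + 4 + 2*4)) = sqrt(-2090 + (-2 + 4 + 8)) = sqrt(-2090 + 10) = sqrt(-2080) = 4*I*sqrt(130)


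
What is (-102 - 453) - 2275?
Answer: -2830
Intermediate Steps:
(-102 - 453) - 2275 = -555 - 2275 = -2830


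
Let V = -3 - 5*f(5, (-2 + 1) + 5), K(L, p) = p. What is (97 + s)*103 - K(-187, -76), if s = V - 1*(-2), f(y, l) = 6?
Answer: 6874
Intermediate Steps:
V = -33 (V = -3 - 5*6 = -3 - 30 = -33)
s = -31 (s = -33 - 1*(-2) = -33 + 2 = -31)
(97 + s)*103 - K(-187, -76) = (97 - 31)*103 - 1*(-76) = 66*103 + 76 = 6798 + 76 = 6874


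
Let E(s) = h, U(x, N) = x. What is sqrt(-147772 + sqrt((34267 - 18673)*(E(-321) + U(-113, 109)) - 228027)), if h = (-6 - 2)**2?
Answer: sqrt(-147772 + 3*I*sqrt(110237)) ≈ 1.296 + 384.41*I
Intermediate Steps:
h = 64 (h = (-8)**2 = 64)
E(s) = 64
sqrt(-147772 + sqrt((34267 - 18673)*(E(-321) + U(-113, 109)) - 228027)) = sqrt(-147772 + sqrt((34267 - 18673)*(64 - 113) - 228027)) = sqrt(-147772 + sqrt(15594*(-49) - 228027)) = sqrt(-147772 + sqrt(-764106 - 228027)) = sqrt(-147772 + sqrt(-992133)) = sqrt(-147772 + 3*I*sqrt(110237))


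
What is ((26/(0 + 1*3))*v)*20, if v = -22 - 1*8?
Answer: -5200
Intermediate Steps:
v = -30 (v = -22 - 8 = -30)
((26/(0 + 1*3))*v)*20 = ((26/(0 + 1*3))*(-30))*20 = ((26/(0 + 3))*(-30))*20 = ((26/3)*(-30))*20 = -260*20 = -5200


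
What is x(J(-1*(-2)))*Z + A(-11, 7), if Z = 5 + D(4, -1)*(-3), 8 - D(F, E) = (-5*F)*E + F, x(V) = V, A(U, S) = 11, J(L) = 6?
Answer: 329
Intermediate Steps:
D(F, E) = 8 - F + 5*E*F (D(F, E) = 8 - ((-5*F)*E + F) = 8 - (-5*E*F + F) = 8 - (F - 5*E*F) = 8 + (-F + 5*E*F) = 8 - F + 5*E*F)
Z = 53 (Z = 5 + (8 - 1*4 + 5*(-1)*4)*(-3) = 5 + (8 - 4 - 20)*(-3) = 5 - 16*(-3) = 5 + 48 = 53)
x(J(-1*(-2)))*Z + A(-11, 7) = 6*53 + 11 = 318 + 11 = 329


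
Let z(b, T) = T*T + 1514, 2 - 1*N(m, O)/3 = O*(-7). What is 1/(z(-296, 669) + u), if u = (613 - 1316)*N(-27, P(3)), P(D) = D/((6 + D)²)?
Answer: 9/3998792 ≈ 2.2507e-6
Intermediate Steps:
P(D) = D/(6 + D)²
N(m, O) = 6 + 21*O (N(m, O) = 6 - 3*O*(-7) = 6 - (-21)*O = 6 + 21*O)
z(b, T) = 1514 + T² (z(b, T) = T² + 1514 = 1514 + T²)
u = -42883/9 (u = (613 - 1316)*(6 + 21*(3/(6 + 3)²)) = -703*(6 + 21*(3/9²)) = -703*(6 + 21*(3*(1/81))) = -703*(6 + 21*(1/27)) = -703*(6 + 7/9) = -703*61/9 = -42883/9 ≈ -4764.8)
1/(z(-296, 669) + u) = 1/((1514 + 669²) - 42883/9) = 1/((1514 + 447561) - 42883/9) = 1/(449075 - 42883/9) = 1/(3998792/9) = 9/3998792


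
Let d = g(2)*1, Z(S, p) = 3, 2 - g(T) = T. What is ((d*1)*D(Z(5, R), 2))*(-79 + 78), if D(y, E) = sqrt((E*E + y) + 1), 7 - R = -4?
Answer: 0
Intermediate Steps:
R = 11 (R = 7 - 1*(-4) = 7 + 4 = 11)
g(T) = 2 - T
d = 0 (d = (2 - 1*2)*1 = (2 - 2)*1 = 0*1 = 0)
D(y, E) = sqrt(1 + y + E**2) (D(y, E) = sqrt((E**2 + y) + 1) = sqrt((y + E**2) + 1) = sqrt(1 + y + E**2))
((d*1)*D(Z(5, R), 2))*(-79 + 78) = ((0*1)*sqrt(1 + 3 + 2**2))*(-79 + 78) = (0*sqrt(1 + 3 + 4))*(-1) = (0*sqrt(8))*(-1) = (0*(2*sqrt(2)))*(-1) = 0*(-1) = 0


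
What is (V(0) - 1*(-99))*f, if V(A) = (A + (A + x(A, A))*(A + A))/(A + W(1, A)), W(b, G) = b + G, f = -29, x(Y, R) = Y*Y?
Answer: -2871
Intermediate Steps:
x(Y, R) = Y²
W(b, G) = G + b
V(A) = (A + 2*A*(A + A²))/(1 + 2*A) (V(A) = (A + (A + A²)*(A + A))/(A + (A + 1)) = (A + (A + A²)*(2*A))/(A + (1 + A)) = (A + 2*A*(A + A²))/(1 + 2*A))
(V(0) - 1*(-99))*f = (0*(1 + 2*0 + 2*0²)/(1 + 2*0) - 1*(-99))*(-29) = (0*(1 + 0 + 2*0)/(1 + 0) + 99)*(-29) = (0*(1 + 0 + 0)/1 + 99)*(-29) = (0*1*1 + 99)*(-29) = (0 + 99)*(-29) = 99*(-29) = -2871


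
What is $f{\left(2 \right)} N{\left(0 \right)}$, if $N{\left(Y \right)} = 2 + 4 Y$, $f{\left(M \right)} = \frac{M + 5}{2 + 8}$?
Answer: $\frac{7}{5} \approx 1.4$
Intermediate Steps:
$f{\left(M \right)} = \frac{1}{2} + \frac{M}{10}$ ($f{\left(M \right)} = \frac{5 + M}{10} = \left(5 + M\right) \frac{1}{10} = \frac{1}{2} + \frac{M}{10}$)
$f{\left(2 \right)} N{\left(0 \right)} = \left(\frac{1}{2} + \frac{1}{10} \cdot 2\right) \left(2 + 4 \cdot 0\right) = \left(\frac{1}{2} + \frac{1}{5}\right) \left(2 + 0\right) = \frac{7}{10} \cdot 2 = \frac{7}{5}$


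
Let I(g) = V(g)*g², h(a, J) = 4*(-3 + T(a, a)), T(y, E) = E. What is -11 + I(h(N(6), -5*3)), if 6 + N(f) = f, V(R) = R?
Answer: -1739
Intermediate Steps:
N(f) = -6 + f
h(a, J) = -12 + 4*a (h(a, J) = 4*(-3 + a) = -12 + 4*a)
I(g) = g³ (I(g) = g*g² = g³)
-11 + I(h(N(6), -5*3)) = -11 + (-12 + 4*(-6 + 6))³ = -11 + (-12 + 4*0)³ = -11 + (-12 + 0)³ = -11 + (-12)³ = -11 - 1728 = -1739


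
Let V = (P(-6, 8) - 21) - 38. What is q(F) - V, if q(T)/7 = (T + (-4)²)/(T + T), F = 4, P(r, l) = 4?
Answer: 145/2 ≈ 72.500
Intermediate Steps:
q(T) = 7*(16 + T)/(2*T) (q(T) = 7*((T + (-4)²)/(T + T)) = 7*((T + 16)/((2*T))) = 7*((16 + T)*(1/(2*T))) = 7*((16 + T)/(2*T)) = 7*(16 + T)/(2*T))
V = -55 (V = (4 - 21) - 38 = -17 - 38 = -55)
q(F) - V = (7/2 + 56/4) - 1*(-55) = (7/2 + 56*(¼)) + 55 = (7/2 + 14) + 55 = 35/2 + 55 = 145/2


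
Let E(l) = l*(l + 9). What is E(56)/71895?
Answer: 728/14379 ≈ 0.050629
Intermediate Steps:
E(l) = l*(9 + l)
E(56)/71895 = (56*(9 + 56))/71895 = (56*65)*(1/71895) = 3640*(1/71895) = 728/14379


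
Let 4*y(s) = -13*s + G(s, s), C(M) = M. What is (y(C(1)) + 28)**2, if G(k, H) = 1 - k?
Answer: 9801/16 ≈ 612.56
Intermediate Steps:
y(s) = 1/4 - 7*s/2 (y(s) = (-13*s + (1 - s))/4 = (1 - 14*s)/4 = 1/4 - 7*s/2)
(y(C(1)) + 28)**2 = ((1/4 - 7/2*1) + 28)**2 = ((1/4 - 7/2) + 28)**2 = (-13/4 + 28)**2 = (99/4)**2 = 9801/16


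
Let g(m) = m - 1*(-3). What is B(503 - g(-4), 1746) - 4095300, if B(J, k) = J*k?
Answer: -3215316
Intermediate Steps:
g(m) = 3 + m (g(m) = m + 3 = 3 + m)
B(503 - g(-4), 1746) - 4095300 = (503 - (3 - 4))*1746 - 4095300 = (503 - 1*(-1))*1746 - 4095300 = (503 + 1)*1746 - 4095300 = 504*1746 - 4095300 = 879984 - 4095300 = -3215316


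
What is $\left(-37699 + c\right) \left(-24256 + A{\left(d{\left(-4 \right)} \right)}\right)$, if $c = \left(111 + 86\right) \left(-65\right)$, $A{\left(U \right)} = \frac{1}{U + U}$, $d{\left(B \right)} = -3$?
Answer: $\frac{3675100324}{3} \approx 1.225 \cdot 10^{9}$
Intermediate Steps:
$A{\left(U \right)} = \frac{1}{2 U}$
$c = -12805$ ($c = 197 \left(-65\right) = -12805$)
$\left(-37699 + c\right) \left(-24256 + A{\left(d{\left(-4 \right)} \right)}\right) = \left(-37699 - 12805\right) \left(-24256 + \frac{1}{2 \left(-3\right)}\right) = - 50504 \left(-24256 + \frac{1}{2} \left(- \frac{1}{3}\right)\right) = - 50504 \left(-24256 - \frac{1}{6}\right) = \left(-50504\right) \left(- \frac{145537}{6}\right) = \frac{3675100324}{3}$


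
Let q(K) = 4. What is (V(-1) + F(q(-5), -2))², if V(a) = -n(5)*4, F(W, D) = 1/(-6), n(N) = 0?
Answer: 1/36 ≈ 0.027778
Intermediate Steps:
F(W, D) = -⅙
V(a) = 0 (V(a) = -1*0*4 = 0*4 = 0)
(V(-1) + F(q(-5), -2))² = (0 - ⅙)² = (-⅙)² = 1/36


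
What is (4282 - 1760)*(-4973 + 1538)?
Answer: -8663070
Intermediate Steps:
(4282 - 1760)*(-4973 + 1538) = 2522*(-3435) = -8663070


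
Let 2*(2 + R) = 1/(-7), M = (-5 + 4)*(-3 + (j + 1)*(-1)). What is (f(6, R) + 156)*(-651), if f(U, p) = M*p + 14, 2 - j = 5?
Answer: -218643/2 ≈ -1.0932e+5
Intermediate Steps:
j = -3 (j = 2 - 1*5 = 2 - 5 = -3)
M = 1 (M = (-5 + 4)*(-3 + (-3 + 1)*(-1)) = -(-3 - 2*(-1)) = -(-3 + 2) = -1*(-1) = 1)
R = -29/14 (R = -2 + (½)/(-7) = -2 + (½)*(-⅐) = -2 - 1/14 = -29/14 ≈ -2.0714)
f(U, p) = 14 + p (f(U, p) = 1*p + 14 = p + 14 = 14 + p)
(f(6, R) + 156)*(-651) = ((14 - 29/14) + 156)*(-651) = (167/14 + 156)*(-651) = (2351/14)*(-651) = -218643/2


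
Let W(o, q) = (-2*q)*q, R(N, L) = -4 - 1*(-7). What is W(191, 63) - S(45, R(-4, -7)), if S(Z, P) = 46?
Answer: -7984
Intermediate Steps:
R(N, L) = 3 (R(N, L) = -4 + 7 = 3)
W(o, q) = -2*q²
W(191, 63) - S(45, R(-4, -7)) = -2*63² - 1*46 = -2*3969 - 46 = -7938 - 46 = -7984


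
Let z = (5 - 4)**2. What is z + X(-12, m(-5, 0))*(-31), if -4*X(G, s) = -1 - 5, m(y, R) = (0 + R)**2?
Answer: -91/2 ≈ -45.500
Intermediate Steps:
z = 1 (z = 1**2 = 1)
m(y, R) = R**2
X(G, s) = 3/2 (X(G, s) = -(-1 - 5)/4 = -1/4*(-6) = 3/2)
z + X(-12, m(-5, 0))*(-31) = 1 + (3/2)*(-31) = 1 - 93/2 = -91/2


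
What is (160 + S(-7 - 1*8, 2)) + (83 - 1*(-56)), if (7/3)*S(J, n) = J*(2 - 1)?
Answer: 2048/7 ≈ 292.57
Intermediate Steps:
S(J, n) = 3*J/7 (S(J, n) = 3*(J*(2 - 1))/7 = 3*(J*1)/7 = 3*J/7)
(160 + S(-7 - 1*8, 2)) + (83 - 1*(-56)) = (160 + 3*(-7 - 1*8)/7) + (83 - 1*(-56)) = (160 + 3*(-7 - 8)/7) + (83 + 56) = (160 + (3/7)*(-15)) + 139 = (160 - 45/7) + 139 = 1075/7 + 139 = 2048/7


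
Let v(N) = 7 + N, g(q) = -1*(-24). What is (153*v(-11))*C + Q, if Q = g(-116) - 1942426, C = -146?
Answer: -1853050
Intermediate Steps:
g(q) = 24
Q = -1942402 (Q = 24 - 1942426 = -1942402)
(153*v(-11))*C + Q = (153*(7 - 11))*(-146) - 1942402 = (153*(-4))*(-146) - 1942402 = -612*(-146) - 1942402 = 89352 - 1942402 = -1853050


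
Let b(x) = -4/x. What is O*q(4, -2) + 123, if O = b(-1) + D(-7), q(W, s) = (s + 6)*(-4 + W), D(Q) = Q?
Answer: 123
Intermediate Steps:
q(W, s) = (-4 + W)*(6 + s) (q(W, s) = (6 + s)*(-4 + W) = (-4 + W)*(6 + s))
O = -3 (O = -4/(-1) - 7 = -4*(-1) - 7 = 4 - 7 = -3)
O*q(4, -2) + 123 = -3*(-24 - 4*(-2) + 6*4 + 4*(-2)) + 123 = -3*(-24 + 8 + 24 - 8) + 123 = -3*0 + 123 = 0 + 123 = 123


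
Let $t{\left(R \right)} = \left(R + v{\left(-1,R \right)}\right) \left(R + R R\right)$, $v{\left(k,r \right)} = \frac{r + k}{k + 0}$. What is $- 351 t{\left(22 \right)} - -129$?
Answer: $-177477$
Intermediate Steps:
$v{\left(k,r \right)} = \frac{k + r}{k}$
$t{\left(R \right)} = R + R^{2}$ ($t{\left(R \right)} = \left(R + \frac{-1 + R}{-1}\right) \left(R + R R\right) = \left(R - \left(-1 + R\right)\right) \left(R + R^{2}\right) = 1 \left(R + R^{2}\right) = R + R^{2}$)
$- 351 t{\left(22 \right)} - -129 = - 351 \cdot 22 \left(1 + 22\right) - -129 = - 351 \cdot 22 \cdot 23 + \left(-78 + 207\right) = \left(-351\right) 506 + 129 = -177606 + 129 = -177477$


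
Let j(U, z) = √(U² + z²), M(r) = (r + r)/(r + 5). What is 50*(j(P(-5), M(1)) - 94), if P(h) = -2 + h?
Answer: -4700 + 50*√442/3 ≈ -4349.6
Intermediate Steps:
M(r) = 2*r/(5 + r) (M(r) = (2*r)/(5 + r) = 2*r/(5 + r))
50*(j(P(-5), M(1)) - 94) = 50*(√((-2 - 5)² + (2*1/(5 + 1))²) - 94) = 50*(√((-7)² + (2*1/6)²) - 94) = 50*(√(49 + (2*1*(⅙))²) - 94) = 50*(√(49 + (⅓)²) - 94) = 50*(√(49 + ⅑) - 94) = 50*(√(442/9) - 94) = 50*(√442/3 - 94) = 50*(-94 + √442/3) = -4700 + 50*√442/3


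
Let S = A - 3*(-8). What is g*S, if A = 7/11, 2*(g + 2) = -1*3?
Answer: -1897/22 ≈ -86.227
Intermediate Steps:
g = -7/2 (g = -2 + (-1*3)/2 = -2 + (1/2)*(-3) = -2 - 3/2 = -7/2 ≈ -3.5000)
A = 7/11 (A = 7*(1/11) = 7/11 ≈ 0.63636)
S = 271/11 (S = 7/11 - 3*(-8) = 7/11 + 24 = 271/11 ≈ 24.636)
g*S = -7/2*271/11 = -1897/22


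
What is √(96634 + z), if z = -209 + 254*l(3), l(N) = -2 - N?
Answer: √95155 ≈ 308.47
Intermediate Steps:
z = -1479 (z = -209 + 254*(-2 - 1*3) = -209 + 254*(-2 - 3) = -209 + 254*(-5) = -209 - 1270 = -1479)
√(96634 + z) = √(96634 - 1479) = √95155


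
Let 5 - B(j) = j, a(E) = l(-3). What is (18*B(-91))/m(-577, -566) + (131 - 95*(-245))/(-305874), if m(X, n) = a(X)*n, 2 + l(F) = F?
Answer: 38525941/72135285 ≈ 0.53408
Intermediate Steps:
l(F) = -2 + F
a(E) = -5 (a(E) = -2 - 3 = -5)
B(j) = 5 - j
m(X, n) = -5*n
(18*B(-91))/m(-577, -566) + (131 - 95*(-245))/(-305874) = (18*(5 - 1*(-91)))/((-5*(-566))) + (131 - 95*(-245))/(-305874) = (18*(5 + 91))/2830 + (131 + 23275)*(-1/305874) = (18*96)*(1/2830) + 23406*(-1/305874) = 1728*(1/2830) - 3901/50979 = 864/1415 - 3901/50979 = 38525941/72135285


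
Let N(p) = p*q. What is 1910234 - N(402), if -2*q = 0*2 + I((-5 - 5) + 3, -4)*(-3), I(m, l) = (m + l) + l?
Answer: 1919279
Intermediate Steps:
I(m, l) = m + 2*l (I(m, l) = (l + m) + l = m + 2*l)
q = -45/2 (q = -(0*2 + (((-5 - 5) + 3) + 2*(-4))*(-3))/2 = -(0 + ((-10 + 3) - 8)*(-3))/2 = -(0 + (-7 - 8)*(-3))/2 = -(0 - 15*(-3))/2 = -(0 + 45)/2 = -½*45 = -45/2 ≈ -22.500)
N(p) = -45*p/2 (N(p) = p*(-45/2) = -45*p/2)
1910234 - N(402) = 1910234 - (-45)*402/2 = 1910234 - 1*(-9045) = 1910234 + 9045 = 1919279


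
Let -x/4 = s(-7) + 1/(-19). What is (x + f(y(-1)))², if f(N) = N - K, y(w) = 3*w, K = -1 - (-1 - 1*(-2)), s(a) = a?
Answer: 267289/361 ≈ 740.41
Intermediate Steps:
K = -2 (K = -1 - (-1 + 2) = -1 - 1*1 = -1 - 1 = -2)
x = 536/19 (x = -4*(-7 + 1/(-19)) = -4*(-7 - 1/19) = -4*(-134/19) = 536/19 ≈ 28.211)
f(N) = 2 + N (f(N) = N - 1*(-2) = N + 2 = 2 + N)
(x + f(y(-1)))² = (536/19 + (2 + 3*(-1)))² = (536/19 + (2 - 3))² = (536/19 - 1)² = (517/19)² = 267289/361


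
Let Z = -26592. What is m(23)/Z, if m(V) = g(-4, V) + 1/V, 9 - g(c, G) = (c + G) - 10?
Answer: -1/611616 ≈ -1.6350e-6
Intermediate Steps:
g(c, G) = 19 - G - c (g(c, G) = 9 - ((c + G) - 10) = 9 - ((G + c) - 10) = 9 - (-10 + G + c) = 9 + (10 - G - c) = 19 - G - c)
m(V) = 23 + 1/V - V (m(V) = (19 - V - 1*(-4)) + 1/V = (19 - V + 4) + 1/V = (23 - V) + 1/V = 23 + 1/V - V)
m(23)/Z = (23 + 1/23 - 1*23)/(-26592) = (23 + 1/23 - 23)*(-1/26592) = (1/23)*(-1/26592) = -1/611616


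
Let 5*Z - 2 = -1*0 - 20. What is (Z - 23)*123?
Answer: -16359/5 ≈ -3271.8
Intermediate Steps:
Z = -18/5 (Z = 2/5 + (-1*0 - 20)/5 = 2/5 + (0 - 20)/5 = 2/5 + (1/5)*(-20) = 2/5 - 4 = -18/5 ≈ -3.6000)
(Z - 23)*123 = (-18/5 - 23)*123 = -133/5*123 = -16359/5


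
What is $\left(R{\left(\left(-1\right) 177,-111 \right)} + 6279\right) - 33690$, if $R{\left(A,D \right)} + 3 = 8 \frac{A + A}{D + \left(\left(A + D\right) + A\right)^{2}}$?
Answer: $- \frac{987425338}{36019} \approx -27414.0$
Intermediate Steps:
$R{\left(A,D \right)} = -3 + \frac{16 A}{D + \left(D + 2 A\right)^{2}}$ ($R{\left(A,D \right)} = -3 + 8 \frac{A + A}{D + \left(\left(A + D\right) + A\right)^{2}} = -3 + 8 \frac{2 A}{D + \left(D + 2 A\right)^{2}} = -3 + \frac{16 A}{D + \left(D + 2 A\right)^{2}}$)
$\left(R{\left(\left(-1\right) 177,-111 \right)} + 6279\right) - 33690 = \left(\frac{\left(-3\right) \left(-111\right) - 3 \left(-111 + 2 \left(\left(-1\right) 177\right)\right)^{2} + 16 \left(\left(-1\right) 177\right)}{-111 + \left(-111 + 2 \left(\left(-1\right) 177\right)\right)^{2}} + 6279\right) - 33690 = \left(\frac{333 - 3 \left(-111 + 2 \left(-177\right)\right)^{2} + 16 \left(-177\right)}{-111 + \left(-111 + 2 \left(-177\right)\right)^{2}} + 6279\right) - 33690 = \left(\frac{333 - 3 \left(-111 - 354\right)^{2} - 2832}{-111 + \left(-111 - 354\right)^{2}} + 6279\right) - 33690 = \left(\frac{333 - 3 \left(-465\right)^{2} - 2832}{-111 + \left(-465\right)^{2}} + 6279\right) - 33690 = \left(\frac{333 - 648675 - 2832}{-111 + 216225} + 6279\right) - 33690 = \left(\frac{333 - 648675 - 2832}{216114} + 6279\right) - 33690 = \left(\frac{1}{216114} \left(-651174\right) + 6279\right) - 33690 = \left(- \frac{108529}{36019} + 6279\right) - 33690 = \frac{226054772}{36019} - 33690 = - \frac{987425338}{36019}$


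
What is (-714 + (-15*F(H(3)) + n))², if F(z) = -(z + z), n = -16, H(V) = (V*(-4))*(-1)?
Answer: 136900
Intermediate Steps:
H(V) = 4*V (H(V) = -4*V*(-1) = 4*V)
F(z) = -2*z
(-714 + (-15*F(H(3)) + n))² = (-714 + (-(-30)*4*3 - 16))² = (-714 + (-(-30)*12 - 16))² = (-714 + (-15*(-24) - 16))² = (-714 + (360 - 16))² = (-714 + 344)² = (-370)² = 136900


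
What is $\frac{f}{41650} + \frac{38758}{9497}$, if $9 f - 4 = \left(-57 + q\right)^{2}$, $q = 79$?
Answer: $\frac{7266535418}{1779975225} \approx 4.0824$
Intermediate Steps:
$f = \frac{488}{9}$ ($f = \frac{4}{9} + \frac{\left(-57 + 79\right)^{2}}{9} = \frac{4}{9} + \frac{22^{2}}{9} = \frac{4}{9} + \frac{1}{9} \cdot 484 = \frac{4}{9} + \frac{484}{9} = \frac{488}{9} \approx 54.222$)
$\frac{f}{41650} + \frac{38758}{9497} = \frac{488}{9 \cdot 41650} + \frac{38758}{9497} = \frac{488}{9} \cdot \frac{1}{41650} + 38758 \cdot \frac{1}{9497} = \frac{244}{187425} + \frac{38758}{9497} = \frac{7266535418}{1779975225}$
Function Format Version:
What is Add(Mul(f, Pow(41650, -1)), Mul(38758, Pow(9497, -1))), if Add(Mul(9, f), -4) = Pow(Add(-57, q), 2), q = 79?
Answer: Rational(7266535418, 1779975225) ≈ 4.0824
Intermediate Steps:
f = Rational(488, 9) (f = Add(Rational(4, 9), Mul(Rational(1, 9), Pow(Add(-57, 79), 2))) = Add(Rational(4, 9), Mul(Rational(1, 9), Pow(22, 2))) = Add(Rational(4, 9), Mul(Rational(1, 9), 484)) = Add(Rational(4, 9), Rational(484, 9)) = Rational(488, 9) ≈ 54.222)
Add(Mul(f, Pow(41650, -1)), Mul(38758, Pow(9497, -1))) = Add(Mul(Rational(488, 9), Pow(41650, -1)), Mul(38758, Pow(9497, -1))) = Add(Mul(Rational(488, 9), Rational(1, 41650)), Mul(38758, Rational(1, 9497))) = Add(Rational(244, 187425), Rational(38758, 9497)) = Rational(7266535418, 1779975225)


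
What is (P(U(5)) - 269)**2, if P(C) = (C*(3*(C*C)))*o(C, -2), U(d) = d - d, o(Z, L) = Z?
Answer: 72361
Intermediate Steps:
U(d) = 0
P(C) = 3*C**4 (P(C) = (C*(3*(C*C)))*C = (C*(3*C**2))*C = (3*C**3)*C = 3*C**4)
(P(U(5)) - 269)**2 = (3*0**4 - 269)**2 = (3*0 - 269)**2 = (0 - 269)**2 = (-269)**2 = 72361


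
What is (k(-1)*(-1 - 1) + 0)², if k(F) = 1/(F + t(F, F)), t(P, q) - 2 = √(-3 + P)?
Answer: -12/25 - 16*I/25 ≈ -0.48 - 0.64*I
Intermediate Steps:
t(P, q) = 2 + √(-3 + P)
k(F) = 1/(2 + F + √(-3 + F)) (k(F) = 1/(F + (2 + √(-3 + F))) = 1/(2 + F + √(-3 + F)))
(k(-1)*(-1 - 1) + 0)² = ((-1 - 1)/(2 - 1 + √(-3 - 1)) + 0)² = (-2/(2 - 1 + √(-4)) + 0)² = (-2/(2 - 1 + 2*I) + 0)² = (-2/(1 + 2*I) + 0)² = (((1 - 2*I)/5)*(-2) + 0)² = (-2*(1 - 2*I)/5 + 0)² = (-2*(1 - 2*I)/5)² = 4*(1 - 2*I)²/25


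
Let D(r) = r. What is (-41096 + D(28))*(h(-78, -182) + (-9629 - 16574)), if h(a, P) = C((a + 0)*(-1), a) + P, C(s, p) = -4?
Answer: 1083743452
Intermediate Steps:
h(a, P) = -4 + P
(-41096 + D(28))*(h(-78, -182) + (-9629 - 16574)) = (-41096 + 28)*((-4 - 182) + (-9629 - 16574)) = -41068*(-186 - 26203) = -41068*(-26389) = 1083743452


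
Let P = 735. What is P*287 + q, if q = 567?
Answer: 211512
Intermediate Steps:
P*287 + q = 735*287 + 567 = 210945 + 567 = 211512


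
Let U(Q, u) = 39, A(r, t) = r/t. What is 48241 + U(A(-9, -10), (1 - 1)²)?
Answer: 48280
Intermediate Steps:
48241 + U(A(-9, -10), (1 - 1)²) = 48241 + 39 = 48280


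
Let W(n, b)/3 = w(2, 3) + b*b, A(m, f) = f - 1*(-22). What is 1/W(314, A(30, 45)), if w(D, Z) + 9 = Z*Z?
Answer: 1/13467 ≈ 7.4256e-5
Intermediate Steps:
w(D, Z) = -9 + Z² (w(D, Z) = -9 + Z*Z = -9 + Z²)
A(m, f) = 22 + f (A(m, f) = f + 22 = 22 + f)
W(n, b) = 3*b² (W(n, b) = 3*((-9 + 3²) + b*b) = 3*((-9 + 9) + b²) = 3*(0 + b²) = 3*b²)
1/W(314, A(30, 45)) = 1/(3*(22 + 45)²) = 1/(3*67²) = 1/(3*4489) = 1/13467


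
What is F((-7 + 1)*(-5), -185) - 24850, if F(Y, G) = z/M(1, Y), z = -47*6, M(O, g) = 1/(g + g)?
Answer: -41770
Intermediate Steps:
M(O, g) = 1/(2*g)
z = -282
F(Y, G) = -564*Y (F(Y, G) = -282*2*Y = -564*Y)
F((-7 + 1)*(-5), -185) - 24850 = -564*(-7 + 1)*(-5) - 24850 = -(-3384)*(-5) - 24850 = -564*30 - 24850 = -16920 - 24850 = -41770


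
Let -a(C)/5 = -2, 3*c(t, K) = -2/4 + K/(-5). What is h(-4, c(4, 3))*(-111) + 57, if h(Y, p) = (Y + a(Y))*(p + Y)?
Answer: 14826/5 ≈ 2965.2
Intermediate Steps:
c(t, K) = -⅙ - K/15 (c(t, K) = (-2/4 + K/(-5))/3 = (-2*¼ + K*(-⅕))/3 = (-½ - K/5)/3 = -⅙ - K/15)
a(C) = 10 (a(C) = -5*(-2) = 10)
h(Y, p) = (10 + Y)*(Y + p) (h(Y, p) = (Y + 10)*(p + Y) = (10 + Y)*(Y + p))
h(-4, c(4, 3))*(-111) + 57 = ((-4)² + 10*(-4) + 10*(-⅙ - 1/15*3) - 4*(-⅙ - 1/15*3))*(-111) + 57 = (16 - 40 + 10*(-⅙ - ⅕) - 4*(-⅙ - ⅕))*(-111) + 57 = (16 - 40 + 10*(-11/30) - 4*(-11/30))*(-111) + 57 = (16 - 40 - 11/3 + 22/15)*(-111) + 57 = -131/5*(-111) + 57 = 14541/5 + 57 = 14826/5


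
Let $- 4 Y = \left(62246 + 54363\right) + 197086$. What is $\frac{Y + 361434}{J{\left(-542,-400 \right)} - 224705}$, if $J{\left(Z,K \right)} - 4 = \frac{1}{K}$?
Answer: $- \frac{113204100}{89880401} \approx -1.2595$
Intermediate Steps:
$J{\left(Z,K \right)} = 4 + \frac{1}{K}$
$Y = - \frac{313695}{4}$ ($Y = - \frac{\left(62246 + 54363\right) + 197086}{4} = - \frac{116609 + 197086}{4} = \left(- \frac{1}{4}\right) 313695 = - \frac{313695}{4} \approx -78424.0$)
$\frac{Y + 361434}{J{\left(-542,-400 \right)} - 224705} = \frac{- \frac{313695}{4} + 361434}{\left(4 + \frac{1}{-400}\right) - 224705} = \frac{1132041}{4 \left(\left(4 - \frac{1}{400}\right) - 224705\right)} = \frac{1132041}{4 \left(\frac{1599}{400} - 224705\right)} = \frac{1132041}{4 \left(- \frac{89880401}{400}\right)} = \frac{1132041}{4} \left(- \frac{400}{89880401}\right) = - \frac{113204100}{89880401}$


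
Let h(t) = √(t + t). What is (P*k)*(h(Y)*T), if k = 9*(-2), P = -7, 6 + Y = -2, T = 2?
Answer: 1008*I ≈ 1008.0*I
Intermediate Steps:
Y = -8 (Y = -6 - 2 = -8)
k = -18
h(t) = √2*√t (h(t) = √(2*t) = √2*√t)
(P*k)*(h(Y)*T) = (-7*(-18))*((√2*√(-8))*2) = 126*((√2*(2*I*√2))*2) = 126*((4*I)*2) = 126*(8*I) = 1008*I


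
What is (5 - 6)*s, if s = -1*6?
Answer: 6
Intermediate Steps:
s = -6
(5 - 6)*s = (5 - 6)*(-6) = -1*(-6) = 6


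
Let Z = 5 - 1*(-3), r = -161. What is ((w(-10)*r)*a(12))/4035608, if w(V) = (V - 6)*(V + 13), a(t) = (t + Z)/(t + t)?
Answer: 805/504451 ≈ 0.0015958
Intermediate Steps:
Z = 8 (Z = 5 + 3 = 8)
a(t) = (8 + t)/(2*t) (a(t) = (t + 8)/(t + t) = (8 + t)/((2*t)) = (8 + t)*(1/(2*t)) = (8 + t)/(2*t))
w(V) = (-6 + V)*(13 + V)
((w(-10)*r)*a(12))/4035608 = (((-78 + (-10)**2 + 7*(-10))*(-161))*((1/2)*(8 + 12)/12))/4035608 = (((-78 + 100 - 70)*(-161))*((1/2)*(1/12)*20))*(1/4035608) = (-48*(-161)*(5/6))*(1/4035608) = (7728*(5/6))*(1/4035608) = 6440*(1/4035608) = 805/504451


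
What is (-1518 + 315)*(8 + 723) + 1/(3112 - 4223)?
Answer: -977005624/1111 ≈ -8.7939e+5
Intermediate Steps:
(-1518 + 315)*(8 + 723) + 1/(3112 - 4223) = -1203*731 + 1/(-1111) = -879393 - 1/1111 = -977005624/1111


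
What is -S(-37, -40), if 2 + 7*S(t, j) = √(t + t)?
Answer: 2/7 - I*√74/7 ≈ 0.28571 - 1.2289*I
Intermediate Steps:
S(t, j) = -2/7 + √2*√t/7 (S(t, j) = -2/7 + √(t + t)/7 = -2/7 + √(2*t)/7 = -2/7 + (√2*√t)/7 = -2/7 + √2*√t/7)
-S(-37, -40) = -(-2/7 + √2*√(-37)/7) = -(-2/7 + √2*(I*√37)/7) = -(-2/7 + I*√74/7) = 2/7 - I*√74/7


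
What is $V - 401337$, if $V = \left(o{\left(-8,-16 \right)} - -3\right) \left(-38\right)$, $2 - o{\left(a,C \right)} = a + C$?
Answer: $-402439$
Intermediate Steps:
$o{\left(a,C \right)} = 2 - C - a$ ($o{\left(a,C \right)} = 2 - \left(a + C\right) = 2 - \left(C + a\right) = 2 - C - a$)
$V = -1102$ ($V = \left(\left(2 - -16 - -8\right) - -3\right) \left(-38\right) = \left(\left(2 + 16 + 8\right) + \left(-4 + 7\right)\right) \left(-38\right) = \left(26 + 3\right) \left(-38\right) = 29 \left(-38\right) = -1102$)
$V - 401337 = -1102 - 401337 = -402439$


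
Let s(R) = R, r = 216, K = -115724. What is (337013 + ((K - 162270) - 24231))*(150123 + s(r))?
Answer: 5229993132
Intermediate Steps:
(337013 + ((K - 162270) - 24231))*(150123 + s(r)) = (337013 + ((-115724 - 162270) - 24231))*(150123 + 216) = (337013 + (-277994 - 24231))*150339 = (337013 - 302225)*150339 = 34788*150339 = 5229993132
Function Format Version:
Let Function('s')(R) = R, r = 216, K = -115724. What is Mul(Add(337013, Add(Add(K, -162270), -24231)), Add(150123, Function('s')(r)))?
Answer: 5229993132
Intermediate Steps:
Mul(Add(337013, Add(Add(K, -162270), -24231)), Add(150123, Function('s')(r))) = Mul(Add(337013, Add(Add(-115724, -162270), -24231)), Add(150123, 216)) = Mul(Add(337013, Add(-277994, -24231)), 150339) = Mul(Add(337013, -302225), 150339) = Mul(34788, 150339) = 5229993132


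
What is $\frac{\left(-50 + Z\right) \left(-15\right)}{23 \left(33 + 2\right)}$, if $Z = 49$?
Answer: $\frac{3}{161} \approx 0.018634$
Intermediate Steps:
$\frac{\left(-50 + Z\right) \left(-15\right)}{23 \left(33 + 2\right)} = \frac{\left(-50 + 49\right) \left(-15\right)}{23 \left(33 + 2\right)} = \frac{\left(-1\right) \left(-15\right)}{23 \cdot 35} = \frac{15}{805} = 15 \cdot \frac{1}{805} = \frac{3}{161}$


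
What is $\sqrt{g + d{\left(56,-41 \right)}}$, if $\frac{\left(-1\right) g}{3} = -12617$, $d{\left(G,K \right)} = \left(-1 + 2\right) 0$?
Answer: $\sqrt{37851} \approx 194.55$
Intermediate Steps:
$d{\left(G,K \right)} = 0$ ($d{\left(G,K \right)} = 1 \cdot 0 = 0$)
$g = 37851$ ($g = \left(-3\right) \left(-12617\right) = 37851$)
$\sqrt{g + d{\left(56,-41 \right)}} = \sqrt{37851 + 0} = \sqrt{37851}$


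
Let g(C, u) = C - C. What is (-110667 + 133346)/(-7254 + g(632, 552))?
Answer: -22679/7254 ≈ -3.1264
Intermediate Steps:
g(C, u) = 0
(-110667 + 133346)/(-7254 + g(632, 552)) = (-110667 + 133346)/(-7254 + 0) = 22679/(-7254) = 22679*(-1/7254) = -22679/7254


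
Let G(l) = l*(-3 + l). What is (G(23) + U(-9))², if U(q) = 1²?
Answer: 212521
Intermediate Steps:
U(q) = 1
(G(23) + U(-9))² = (23*(-3 + 23) + 1)² = (23*20 + 1)² = (460 + 1)² = 461² = 212521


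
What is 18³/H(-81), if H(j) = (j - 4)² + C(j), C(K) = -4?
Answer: 1944/2407 ≈ 0.80764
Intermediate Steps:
H(j) = -4 + (-4 + j)² (H(j) = (j - 4)² - 4 = (-4 + j)² - 4 = -4 + (-4 + j)²)
18³/H(-81) = 18³/(-4 + (-4 - 81)²) = 5832/(-4 + (-85)²) = 5832/(-4 + 7225) = 5832/7221 = 5832*(1/7221) = 1944/2407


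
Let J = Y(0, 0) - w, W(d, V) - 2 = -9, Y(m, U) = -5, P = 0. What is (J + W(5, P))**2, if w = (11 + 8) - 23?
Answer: 64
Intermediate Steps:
W(d, V) = -7 (W(d, V) = 2 - 9 = -7)
w = -4 (w = 19 - 23 = -4)
J = -1 (J = -5 - 1*(-4) = -5 + 4 = -1)
(J + W(5, P))**2 = (-1 - 7)**2 = (-8)**2 = 64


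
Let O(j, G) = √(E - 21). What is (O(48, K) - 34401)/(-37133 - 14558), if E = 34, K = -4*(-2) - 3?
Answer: 34401/51691 - √13/51691 ≈ 0.66544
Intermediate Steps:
K = 5 (K = 8 - 3 = 5)
O(j, G) = √13 (O(j, G) = √(34 - 21) = √13)
(O(48, K) - 34401)/(-37133 - 14558) = (√13 - 34401)/(-37133 - 14558) = (-34401 + √13)/(-51691) = (-34401 + √13)*(-1/51691) = 34401/51691 - √13/51691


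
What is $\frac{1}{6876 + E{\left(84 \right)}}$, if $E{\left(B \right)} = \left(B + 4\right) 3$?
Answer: $\frac{1}{7140} \approx 0.00014006$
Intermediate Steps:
$E{\left(B \right)} = 12 + 3 B$ ($E{\left(B \right)} = \left(4 + B\right) 3 = 12 + 3 B$)
$\frac{1}{6876 + E{\left(84 \right)}} = \frac{1}{6876 + \left(12 + 3 \cdot 84\right)} = \frac{1}{6876 + \left(12 + 252\right)} = \frac{1}{6876 + 264} = \frac{1}{7140}$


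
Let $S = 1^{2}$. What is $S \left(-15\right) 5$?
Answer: $-75$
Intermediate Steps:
$S = 1$
$S \left(-15\right) 5 = 1 \left(-15\right) 5 = \left(-15\right) 5 = -75$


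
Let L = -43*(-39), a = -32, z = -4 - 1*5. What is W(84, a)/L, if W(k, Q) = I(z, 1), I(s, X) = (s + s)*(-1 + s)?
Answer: 60/559 ≈ 0.10733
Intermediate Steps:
z = -9 (z = -4 - 5 = -9)
I(s, X) = 2*s*(-1 + s) (I(s, X) = (2*s)*(-1 + s) = 2*s*(-1 + s))
W(k, Q) = 180 (W(k, Q) = 2*(-9)*(-1 - 9) = 2*(-9)*(-10) = 180)
L = 1677
W(84, a)/L = 180/1677 = 180*(1/1677) = 60/559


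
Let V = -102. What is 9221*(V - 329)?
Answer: -3974251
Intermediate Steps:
9221*(V - 329) = 9221*(-102 - 329) = 9221*(-431) = -3974251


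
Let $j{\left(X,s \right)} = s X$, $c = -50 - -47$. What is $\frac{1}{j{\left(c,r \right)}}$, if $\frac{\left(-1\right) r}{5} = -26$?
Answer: $- \frac{1}{390} \approx -0.0025641$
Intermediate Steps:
$r = 130$ ($r = \left(-5\right) \left(-26\right) = 130$)
$c = -3$ ($c = -50 + 47 = -3$)
$j{\left(X,s \right)} = X s$
$\frac{1}{j{\left(c,r \right)}} = \frac{1}{\left(-3\right) 130} = \frac{1}{-390} = - \frac{1}{390}$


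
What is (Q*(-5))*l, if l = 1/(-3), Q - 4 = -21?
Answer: -85/3 ≈ -28.333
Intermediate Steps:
Q = -17 (Q = 4 - 21 = -17)
l = -⅓ ≈ -0.33333
(Q*(-5))*l = -17*(-5)*(-⅓) = 85*(-⅓) = -85/3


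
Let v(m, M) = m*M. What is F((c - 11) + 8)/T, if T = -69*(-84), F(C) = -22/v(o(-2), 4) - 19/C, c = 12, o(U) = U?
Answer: 1/9072 ≈ 0.00011023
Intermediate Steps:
v(m, M) = M*m
F(C) = 11/4 - 19/C (F(C) = -22/(4*(-2)) - 19/C = -22/(-8) - 19/C = -22*(-⅛) - 19/C = 11/4 - 19/C)
T = 5796
F((c - 11) + 8)/T = (11/4 - 19/((12 - 11) + 8))/5796 = (11/4 - 19/(1 + 8))*(1/5796) = (11/4 - 19/9)*(1/5796) = (23/36)*(1/5796) = 1/9072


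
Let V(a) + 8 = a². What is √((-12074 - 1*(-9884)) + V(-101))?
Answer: √8003 ≈ 89.459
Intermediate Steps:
V(a) = -8 + a²
√((-12074 - 1*(-9884)) + V(-101)) = √((-12074 - 1*(-9884)) + (-8 + (-101)²)) = √((-12074 + 9884) + (-8 + 10201)) = √(-2190 + 10193) = √8003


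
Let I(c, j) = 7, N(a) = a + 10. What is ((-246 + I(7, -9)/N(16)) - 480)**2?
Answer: 356039161/676 ≈ 5.2669e+5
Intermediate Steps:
N(a) = 10 + a
((-246 + I(7, -9)/N(16)) - 480)**2 = ((-246 + 7/(10 + 16)) - 480)**2 = ((-246 + 7/26) - 480)**2 = (-6389/26 - 480)**2 = (-18869/26)**2 = 356039161/676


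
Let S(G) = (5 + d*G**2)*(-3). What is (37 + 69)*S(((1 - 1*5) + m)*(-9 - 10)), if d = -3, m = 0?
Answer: 5508714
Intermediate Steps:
S(G) = -15 + 9*G**2 (S(G) = (5 - 3*G**2)*(-3) = -15 + 9*G**2)
(37 + 69)*S(((1 - 1*5) + m)*(-9 - 10)) = (37 + 69)*(-15 + 9*(((1 - 1*5) + 0)*(-9 - 10))**2) = 106*(-15 + 9*(((1 - 5) + 0)*(-19))**2) = 106*(-15 + 9*((-4 + 0)*(-19))**2) = 106*(-15 + 9*(-4*(-19))**2) = 106*(-15 + 9*76**2) = 106*(-15 + 9*5776) = 106*(-15 + 51984) = 106*51969 = 5508714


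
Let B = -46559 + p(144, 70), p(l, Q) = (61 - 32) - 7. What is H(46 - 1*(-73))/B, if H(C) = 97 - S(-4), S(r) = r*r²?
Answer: -161/46537 ≈ -0.0034596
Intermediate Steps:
p(l, Q) = 22 (p(l, Q) = 29 - 7 = 22)
S(r) = r³
H(C) = 161 (H(C) = 97 - 1*(-4)³ = 97 - 1*(-64) = 97 + 64 = 161)
B = -46537 (B = -46559 + 22 = -46537)
H(46 - 1*(-73))/B = 161/(-46537) = 161*(-1/46537) = -161/46537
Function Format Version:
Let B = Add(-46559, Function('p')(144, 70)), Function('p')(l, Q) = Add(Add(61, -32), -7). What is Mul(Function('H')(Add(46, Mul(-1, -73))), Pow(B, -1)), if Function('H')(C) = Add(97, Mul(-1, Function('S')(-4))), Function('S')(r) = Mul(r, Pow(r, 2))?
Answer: Rational(-161, 46537) ≈ -0.0034596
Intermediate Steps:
Function('p')(l, Q) = 22 (Function('p')(l, Q) = Add(29, -7) = 22)
Function('S')(r) = Pow(r, 3)
Function('H')(C) = 161 (Function('H')(C) = Add(97, Mul(-1, Pow(-4, 3))) = Add(97, Mul(-1, -64)) = Add(97, 64) = 161)
B = -46537 (B = Add(-46559, 22) = -46537)
Mul(Function('H')(Add(46, Mul(-1, -73))), Pow(B, -1)) = Mul(161, Pow(-46537, -1)) = Mul(161, Rational(-1, 46537)) = Rational(-161, 46537)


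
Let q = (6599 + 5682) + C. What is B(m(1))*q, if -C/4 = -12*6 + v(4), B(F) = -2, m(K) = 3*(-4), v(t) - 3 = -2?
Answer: -25130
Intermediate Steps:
v(t) = 1 (v(t) = 3 - 2 = 1)
m(K) = -12
C = 284 (C = -4*(-12*6 + 1) = -4*(-72 + 1) = -4*(-71) = 284)
q = 12565 (q = (6599 + 5682) + 284 = 12281 + 284 = 12565)
B(m(1))*q = -2*12565 = -25130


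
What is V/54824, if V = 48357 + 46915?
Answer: 11909/6853 ≈ 1.7378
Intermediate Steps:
V = 95272
V/54824 = 95272/54824 = 95272*(1/54824) = 11909/6853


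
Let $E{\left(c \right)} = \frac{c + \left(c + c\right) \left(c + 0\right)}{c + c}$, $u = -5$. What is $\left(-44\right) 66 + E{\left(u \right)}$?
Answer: $- \frac{5817}{2} \approx -2908.5$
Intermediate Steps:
$E{\left(c \right)} = \frac{c + 2 c^{2}}{2 c}$ ($E{\left(c \right)} = \frac{c + 2 c c}{2 c} = \left(c + 2 c^{2}\right) \frac{1}{2 c} = \frac{c + 2 c^{2}}{2 c}$)
$\left(-44\right) 66 + E{\left(u \right)} = \left(-44\right) 66 + \left(\frac{1}{2} - 5\right) = -2904 - \frac{9}{2} = - \frac{5817}{2}$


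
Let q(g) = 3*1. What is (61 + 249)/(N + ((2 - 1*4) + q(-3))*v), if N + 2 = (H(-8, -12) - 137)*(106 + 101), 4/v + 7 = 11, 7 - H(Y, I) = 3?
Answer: -155/13766 ≈ -0.011260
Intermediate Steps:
H(Y, I) = 4 (H(Y, I) = 7 - 1*3 = 7 - 3 = 4)
q(g) = 3
v = 1 (v = 4/(-7 + 11) = 4/4 = 4*(¼) = 1)
N = -27533 (N = -2 + (4 - 137)*(106 + 101) = -2 - 133*207 = -2 - 27531 = -27533)
(61 + 249)/(N + ((2 - 1*4) + q(-3))*v) = (61 + 249)/(-27533 + ((2 - 1*4) + 3)*1) = 310/(-27533 + ((2 - 4) + 3)*1) = 310/(-27533 + (-2 + 3)*1) = 310/(-27533 + 1*1) = 310/(-27533 + 1) = 310/(-27532) = 310*(-1/27532) = -155/13766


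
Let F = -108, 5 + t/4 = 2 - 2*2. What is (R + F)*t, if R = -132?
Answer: 6720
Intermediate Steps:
t = -28 (t = -20 + 4*(2 - 2*2) = -20 + 4*(2 - 4) = -20 + 4*(-2) = -20 - 8 = -28)
(R + F)*t = (-132 - 108)*(-28) = -240*(-28) = 6720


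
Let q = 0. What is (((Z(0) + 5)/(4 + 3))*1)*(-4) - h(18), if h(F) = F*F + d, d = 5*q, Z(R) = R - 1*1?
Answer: -2284/7 ≈ -326.29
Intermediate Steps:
Z(R) = -1 + R (Z(R) = R - 1 = -1 + R)
d = 0 (d = 5*0 = 0)
h(F) = F**2 (h(F) = F*F + 0 = F**2 + 0 = F**2)
(((Z(0) + 5)/(4 + 3))*1)*(-4) - h(18) = ((((-1 + 0) + 5)/(4 + 3))*1)*(-4) - 1*18**2 = (((-1 + 5)/7)*1)*(-4) - 1*324 = ((4*(1/7))*1)*(-4) - 324 = ((4/7)*1)*(-4) - 324 = (4/7)*(-4) - 324 = -16/7 - 324 = -2284/7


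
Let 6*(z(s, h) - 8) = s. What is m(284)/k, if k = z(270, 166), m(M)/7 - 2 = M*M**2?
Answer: 160344142/53 ≈ 3.0254e+6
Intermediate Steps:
m(M) = 14 + 7*M**3 (m(M) = 14 + 7*(M*M**2) = 14 + 7*M**3)
z(s, h) = 8 + s/6
k = 53 (k = 8 + (1/6)*270 = 8 + 45 = 53)
m(284)/k = (14 + 7*284**3)/53 = (14 + 7*22906304)*(1/53) = (14 + 160344128)*(1/53) = 160344142*(1/53) = 160344142/53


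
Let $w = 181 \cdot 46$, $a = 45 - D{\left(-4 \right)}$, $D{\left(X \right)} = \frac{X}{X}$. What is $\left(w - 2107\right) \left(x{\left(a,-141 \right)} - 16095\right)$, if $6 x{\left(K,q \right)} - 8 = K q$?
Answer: $-106516959$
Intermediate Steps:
$D{\left(X \right)} = 1$
$a = 44$ ($a = 45 - 1 = 44$)
$w = 8326$
$x{\left(K,q \right)} = \frac{4}{3} + \frac{K q}{6}$
$\left(w - 2107\right) \left(x{\left(a,-141 \right)} - 16095\right) = \left(8326 - 2107\right) \left(\left(\frac{4}{3} + \frac{1}{6} \cdot 44 \left(-141\right)\right) - 16095\right) = 6219 \left(\left(\frac{4}{3} - 1034\right) - 16095\right) = 6219 \left(- \frac{3098}{3} - 16095\right) = 6219 \left(- \frac{51383}{3}\right) = -106516959$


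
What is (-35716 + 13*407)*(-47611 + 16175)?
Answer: 956440300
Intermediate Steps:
(-35716 + 13*407)*(-47611 + 16175) = (-35716 + 5291)*(-31436) = -30425*(-31436) = 956440300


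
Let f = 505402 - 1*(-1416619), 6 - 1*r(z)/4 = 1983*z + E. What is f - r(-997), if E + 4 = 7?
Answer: -5986195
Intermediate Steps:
E = 3 (E = -4 + 7 = 3)
r(z) = 12 - 7932*z (r(z) = 24 - 4*(1983*z + 3) = 24 - 4*(3 + 1983*z) = 24 + (-12 - 7932*z) = 12 - 7932*z)
f = 1922021 (f = 505402 + 1416619 = 1922021)
f - r(-997) = 1922021 - (12 - 7932*(-997)) = 1922021 - (12 + 7908204) = 1922021 - 1*7908216 = 1922021 - 7908216 = -5986195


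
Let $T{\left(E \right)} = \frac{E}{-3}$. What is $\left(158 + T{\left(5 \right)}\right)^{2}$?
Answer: $\frac{219961}{9} \approx 24440.0$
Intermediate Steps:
$T{\left(E \right)} = - \frac{E}{3}$ ($T{\left(E \right)} = E \left(- \frac{1}{3}\right) = - \frac{E}{3}$)
$\left(158 + T{\left(5 \right)}\right)^{2} = \left(158 - \frac{5}{3}\right)^{2} = \left(\frac{469}{3}\right)^{2} = \frac{219961}{9}$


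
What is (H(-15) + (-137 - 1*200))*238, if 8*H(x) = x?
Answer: -322609/4 ≈ -80652.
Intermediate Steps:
H(x) = x/8
(H(-15) + (-137 - 1*200))*238 = ((⅛)*(-15) + (-137 - 1*200))*238 = (-15/8 + (-137 - 200))*238 = (-15/8 - 337)*238 = -2711/8*238 = -322609/4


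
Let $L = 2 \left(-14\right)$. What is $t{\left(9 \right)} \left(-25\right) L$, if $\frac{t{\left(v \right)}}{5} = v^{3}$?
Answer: $2551500$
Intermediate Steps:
$t{\left(v \right)} = 5 v^{3}$
$L = -28$
$t{\left(9 \right)} \left(-25\right) L = 5 \cdot 9^{3} \left(-25\right) \left(-28\right) = 5 \cdot 729 \left(-25\right) \left(-28\right) = 3645 \left(-25\right) \left(-28\right) = \left(-91125\right) \left(-28\right) = 2551500$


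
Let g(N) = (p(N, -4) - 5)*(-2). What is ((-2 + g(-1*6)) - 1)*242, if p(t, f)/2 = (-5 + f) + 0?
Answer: 10406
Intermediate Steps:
p(t, f) = -10 + 2*f (p(t, f) = 2*((-5 + f) + 0) = 2*(-5 + f) = -10 + 2*f)
g(N) = 46 (g(N) = ((-10 + 2*(-4)) - 5)*(-2) = ((-10 - 8) - 5)*(-2) = (-18 - 5)*(-2) = -23*(-2) = 46)
((-2 + g(-1*6)) - 1)*242 = ((-2 + 46) - 1)*242 = (44 - 1)*242 = 43*242 = 10406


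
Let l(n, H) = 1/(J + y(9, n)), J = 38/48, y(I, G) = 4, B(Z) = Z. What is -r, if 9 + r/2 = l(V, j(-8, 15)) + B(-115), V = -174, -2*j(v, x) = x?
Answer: 28472/115 ≈ 247.58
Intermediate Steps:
j(v, x) = -x/2
J = 19/24 (J = 38*(1/48) = 19/24 ≈ 0.79167)
l(n, H) = 24/115 (l(n, H) = 1/(19/24 + 4) = 1/(115/24) = 24/115)
r = -28472/115 (r = -18 + 2*(24/115 - 115) = -18 + 2*(-13201/115) = -18 - 26402/115 = -28472/115 ≈ -247.58)
-r = -1*(-28472/115) = 28472/115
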